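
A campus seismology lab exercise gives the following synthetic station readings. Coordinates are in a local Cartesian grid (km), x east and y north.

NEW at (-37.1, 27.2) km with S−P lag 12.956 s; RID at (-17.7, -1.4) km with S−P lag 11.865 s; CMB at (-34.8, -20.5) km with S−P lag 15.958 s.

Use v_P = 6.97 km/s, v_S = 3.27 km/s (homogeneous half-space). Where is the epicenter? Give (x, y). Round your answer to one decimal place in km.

41.4 km east, 41.6 km north

Distance from S−P lag: d = Δt · v_P v_S / (v_P − v_S) = Δt · (6.97·3.27)/(6.97−3.27) ≈ 6.1600·Δt.
So d_NEW = 79.81, d_RID = 73.09, d_CMB = 98.30 km.
Circle about each station: (x + 37.1)² + (y − 27.2)² = 79.81²; (x + 17.7)² + (y + 1.4)² = 73.09²; (x + 34.8)² + (y + 20.5)² = 98.30².
Subtracting pairs of circle equations eliminates x²+y² and gives linear equations (the radical axes):
38.8 x − 57.2 y = -773.51
4.6 x − 95.4 y = -3778.21
Solving the 2×2 system: x ≈ 41.4, y ≈ 41.6 km.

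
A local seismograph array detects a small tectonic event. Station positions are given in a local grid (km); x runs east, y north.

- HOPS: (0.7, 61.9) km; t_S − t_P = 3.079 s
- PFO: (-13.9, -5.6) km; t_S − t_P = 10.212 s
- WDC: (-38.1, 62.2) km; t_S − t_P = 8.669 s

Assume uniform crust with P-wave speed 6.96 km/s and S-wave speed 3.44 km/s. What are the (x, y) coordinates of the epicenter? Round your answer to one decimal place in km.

x ≈ 20.4 km, y ≈ 54.8 km

Distance from S−P lag: d = Δt · v_P v_S / (v_P − v_S) = Δt · (6.96·3.44)/(6.96−3.44) ≈ 6.8018·Δt.
So d_HOPS = 20.94, d_PFO = 69.46, d_WDC = 58.96 km.
Circle about each station: (x − 0.7)² + (y − 61.9)² = 20.94²; (x + 13.9)² + (y + 5.6)² = 69.46²; (x + 38.1)² + (y − 62.2)² = 58.96².
Subtracting the HOPS equation from the PFO and WDC equations removes the quadratic terms:
-29.2 x − 135.0 y = -7993.74
-77.6 x + 0.6 y = -1549.45
Solving the 2×2 system: x ≈ 20.4, y ≈ 54.8 km.
Check against HOPS (with the unrounded x, y): √((x − 0.7)²+(y − 61.9)²) = 20.93 ≈ 20.94 km. ✓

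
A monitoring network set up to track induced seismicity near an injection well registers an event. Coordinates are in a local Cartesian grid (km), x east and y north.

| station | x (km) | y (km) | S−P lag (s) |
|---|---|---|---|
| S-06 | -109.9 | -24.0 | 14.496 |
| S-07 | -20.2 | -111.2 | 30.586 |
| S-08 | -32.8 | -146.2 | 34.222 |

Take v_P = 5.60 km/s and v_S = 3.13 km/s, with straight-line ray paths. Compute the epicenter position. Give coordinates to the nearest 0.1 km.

(-127.8, 77.3)

Distance from S−P lag: d = Δt · v_P v_S / (v_P − v_S) = Δt · (5.60·3.13)/(5.60−3.13) ≈ 7.0964·Δt.
So d_S-06 = 102.87, d_S-07 = 217.05, d_S-08 = 242.85 km.
Circle about each station: (x + 109.9)² + (y + 24.0)² = 102.87²; (x + 20.2)² + (y + 111.2)² = 217.05²; (x + 32.8)² + (y + 146.2)² = 242.85².
Subtracting the S-06 equation from the S-07 and S-08 equations removes the quadratic terms:
179.4 x − 174.4 y = -36409.00
154.2 x − 244.4 y = -38597.62
Solving the 2×2 system: x ≈ -127.8, y ≈ 77.3 km.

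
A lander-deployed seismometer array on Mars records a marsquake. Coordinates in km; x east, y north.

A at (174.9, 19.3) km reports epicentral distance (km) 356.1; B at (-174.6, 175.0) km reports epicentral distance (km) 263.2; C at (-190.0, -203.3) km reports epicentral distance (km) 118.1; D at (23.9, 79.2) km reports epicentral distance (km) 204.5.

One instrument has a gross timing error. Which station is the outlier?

D

Solve using three stations at a time. Using A, B, C (subtract circle equations pairwise → linear system) gives (x, y) ≈ (-164.6, -88.0).
Distances from that point to each station vs reported:
  A: calculated 356.1 vs reported 356.1 → residual 0.0 km
  B: calculated 263.2 vs reported 263.2 → residual 0.0 km
  C: calculated 118.1 vs reported 118.1 → residual 0.0 km
  D: calculated 252.0 vs reported 204.5 → residual 47.5 km
A, B, C are mutually consistent (residuals ≈ 0); D is off by 47.5 km.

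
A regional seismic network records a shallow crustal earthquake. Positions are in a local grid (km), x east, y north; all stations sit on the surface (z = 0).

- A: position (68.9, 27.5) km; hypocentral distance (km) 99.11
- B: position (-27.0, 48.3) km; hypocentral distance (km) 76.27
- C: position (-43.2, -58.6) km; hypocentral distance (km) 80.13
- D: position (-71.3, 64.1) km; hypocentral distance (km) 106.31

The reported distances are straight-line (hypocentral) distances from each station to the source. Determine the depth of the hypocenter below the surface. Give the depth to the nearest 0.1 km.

Each station gives a sphere (x−x_i)² + (y−y_i)² + z² = d_i² (stations at z=0).
Subtracting the A sphere from B and C: z² cancels, leaving linear equations in x and y:
-191.8 x + 41.6 y = 1564.11
-224.2 x − 172.2 y = 3198.72
Solving: x ≈ -9.501, y ≈ -6.206 km (keep extra digits for the depth step; rounded: -9.5, -6.2).
Then from the A sphere: z² = 99.11² − (x − 68.9)² − (y − 27.5)² with x = -9.501, y = -6.206, so z ≈ 50.398 ≈ 50.4 km.

z ≈ 50.4 km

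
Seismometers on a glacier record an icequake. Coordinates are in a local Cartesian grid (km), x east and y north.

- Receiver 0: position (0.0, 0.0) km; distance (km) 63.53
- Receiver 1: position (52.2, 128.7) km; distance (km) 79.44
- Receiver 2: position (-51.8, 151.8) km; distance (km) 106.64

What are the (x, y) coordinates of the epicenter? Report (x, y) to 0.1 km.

Circle about each station: x² + y² = 63.53²; (x − 52.2)² + (y − 128.7)² = 79.44²; (x + 51.8)² + (y − 151.8)² = 106.64².
Subtracting the Receiver 0 equation from the Receiver 1 and Receiver 2 equations removes the quadratic terms:
104.4 x + 257.4 y = 17013.88
-103.6 x + 303.6 y = 18390.45
Solving the 2×2 system: x ≈ 7.4, y ≈ 63.1 km.
Check against Receiver 0 (with the unrounded x, y): √(x²+y²) = 63.53 ≈ 63.53 km. ✓

(7.4, 63.1)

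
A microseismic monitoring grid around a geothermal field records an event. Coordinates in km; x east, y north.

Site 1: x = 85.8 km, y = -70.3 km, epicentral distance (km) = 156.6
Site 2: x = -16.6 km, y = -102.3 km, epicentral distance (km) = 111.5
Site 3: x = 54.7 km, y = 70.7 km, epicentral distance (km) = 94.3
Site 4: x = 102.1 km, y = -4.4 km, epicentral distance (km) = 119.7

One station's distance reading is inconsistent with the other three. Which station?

Site 1

Solve using three stations at a time. Using Site 2, Site 3, Site 4 (subtract circle equations pairwise → linear system) gives (x, y) ≈ (-16.8, 9.2).
Distances from that point to each station vs reported:
  Site 1: calculated 129.8 vs reported 156.6 → residual 26.8 km
  Site 2: calculated 111.5 vs reported 111.5 → residual 0.0 km
  Site 3: calculated 94.3 vs reported 94.3 → residual 0.0 km
  Site 4: calculated 119.7 vs reported 119.7 → residual 0.0 km
Site 2, Site 3, Site 4 are mutually consistent (residuals ≈ 0); Site 1 is off by 26.8 km.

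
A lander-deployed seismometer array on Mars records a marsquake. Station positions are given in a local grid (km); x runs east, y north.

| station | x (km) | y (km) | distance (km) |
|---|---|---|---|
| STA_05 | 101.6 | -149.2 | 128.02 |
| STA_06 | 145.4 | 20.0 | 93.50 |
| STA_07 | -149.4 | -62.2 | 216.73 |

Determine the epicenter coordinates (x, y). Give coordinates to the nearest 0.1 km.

(64.4, -26.7)

Circle about each station: (x − 101.6)² + (y + 149.2)² = 128.02²; (x − 145.4)² + (y − 20.0)² = 93.50²; (x + 149.4)² + (y + 62.2)² = 216.73².
Subtracting pairs of circle equations eliminates x²+y² and gives linear equations (the radical axes):
87.6 x + 338.4 y = -3395.17
-502.0 x + 174.0 y = -36976.77
Solving the 2×2 system: x ≈ 64.4, y ≈ -26.7 km.
Check against STA_05 (with the unrounded x, y): √((x − 101.6)²+(y + 149.2)²) = 128.02 ≈ 128.02 km. ✓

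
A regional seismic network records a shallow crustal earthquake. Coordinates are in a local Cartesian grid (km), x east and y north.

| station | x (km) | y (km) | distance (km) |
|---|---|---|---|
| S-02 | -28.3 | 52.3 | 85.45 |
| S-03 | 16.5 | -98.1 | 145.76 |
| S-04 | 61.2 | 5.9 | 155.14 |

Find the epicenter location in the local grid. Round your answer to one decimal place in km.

-93.7 km east, -2.7 km north

Circle about each station: (x + 28.3)² + (y − 52.3)² = 85.45²; (x − 16.5)² + (y + 98.1)² = 145.76²; (x − 61.2)² + (y − 5.9)² = 155.14².
Subtracting pairs of circle equations eliminates x²+y² and gives linear equations (the radical axes):
89.6 x − 300.8 y = -7584.60
179.0 x − 92.8 y = -16522.65
Solving the 2×2 system: x ≈ -93.7, y ≈ -2.7 km.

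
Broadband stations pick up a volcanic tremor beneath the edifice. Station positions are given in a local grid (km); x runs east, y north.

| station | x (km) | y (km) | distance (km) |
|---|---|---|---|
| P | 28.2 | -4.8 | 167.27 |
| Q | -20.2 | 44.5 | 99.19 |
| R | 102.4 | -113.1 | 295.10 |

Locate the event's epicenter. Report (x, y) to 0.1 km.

Circle about each station: (x − 28.2)² + (y + 4.8)² = 167.27²; (x + 20.2)² + (y − 44.5)² = 99.19²; (x − 102.4)² + (y + 113.1)² = 295.10².
Subtracting the P equation from the Q and R equations removes the quadratic terms:
-96.8 x + 98.6 y = 19710.61
148.4 x − 216.6 y = -36645.67
Solving the 2×2 system: x ≈ -103.6, y ≈ 98.2 km.
Check against P (with the unrounded x, y): √((x − 28.2)²+(y + 4.8)²) = 167.26 ≈ 167.27 km. ✓

(-103.6, 98.2)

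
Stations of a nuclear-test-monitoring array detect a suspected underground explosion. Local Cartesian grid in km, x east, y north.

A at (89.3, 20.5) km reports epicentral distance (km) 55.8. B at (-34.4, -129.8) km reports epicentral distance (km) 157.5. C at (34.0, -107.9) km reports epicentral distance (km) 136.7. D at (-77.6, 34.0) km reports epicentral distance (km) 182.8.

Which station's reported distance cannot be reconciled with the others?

Solve using three stations at a time. Using A, B, D (subtract circle equations pairwise → linear system) gives (x, y) ≈ (91.6, -35.3).
Distances from that point to each station vs reported:
  A: calculated 55.8 vs reported 55.8 → residual 0.0 km
  B: calculated 157.5 vs reported 157.5 → residual 0.0 km
  C: calculated 92.7 vs reported 136.7 → residual 44.0 km
  D: calculated 182.8 vs reported 182.8 → residual 0.0 km
A, B, D are mutually consistent (residuals ≈ 0); C is off by 44.0 km.

C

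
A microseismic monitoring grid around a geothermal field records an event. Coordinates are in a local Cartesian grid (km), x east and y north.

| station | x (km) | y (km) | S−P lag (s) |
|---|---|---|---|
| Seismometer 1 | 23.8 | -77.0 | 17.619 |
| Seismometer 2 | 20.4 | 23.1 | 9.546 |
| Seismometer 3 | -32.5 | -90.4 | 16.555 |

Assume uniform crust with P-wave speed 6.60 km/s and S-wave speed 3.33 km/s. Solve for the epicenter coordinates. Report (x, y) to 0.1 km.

Distance from S−P lag: d = Δt · v_P v_S / (v_P − v_S) = Δt · (6.60·3.33)/(6.60−3.33) ≈ 6.7211·Δt.
So d_Seismometer 1 = 118.42, d_Seismometer 2 = 64.16, d_Seismometer 3 = 111.27 km.
Circle about each station: (x − 23.8)² + (y + 77.0)² = 118.42²; (x − 20.4)² + (y − 23.1)² = 64.16²; (x + 32.5)² + (y + 90.4)² = 111.27².
Subtracting the Seismometer 1 equation from the Seismometer 2 and Seismometer 3 equations removes the quadratic terms:
-6.8 x + 200.2 y = 4361.12
-112.6 x − 26.8 y = 4375.25
Solving the 2×2 system: x ≈ -43.7, y ≈ 20.3 km.

x ≈ -43.7 km, y ≈ 20.3 km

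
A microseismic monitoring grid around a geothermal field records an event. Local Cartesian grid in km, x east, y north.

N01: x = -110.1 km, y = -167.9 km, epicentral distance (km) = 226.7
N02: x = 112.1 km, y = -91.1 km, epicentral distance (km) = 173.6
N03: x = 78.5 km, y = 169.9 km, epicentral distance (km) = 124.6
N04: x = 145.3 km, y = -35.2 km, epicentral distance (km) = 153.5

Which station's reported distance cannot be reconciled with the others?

Solve using three stations at a time. Using N02, N03, N04 (subtract circle equations pairwise → linear system) gives (x, y) ≈ (23.5, 58.1).
Distances from that point to each station vs reported:
  N01: calculated 262.6 vs reported 226.7 → residual 35.9 km
  N02: calculated 173.6 vs reported 173.6 → residual 0.0 km
  N03: calculated 124.6 vs reported 124.6 → residual 0.0 km
  N04: calculated 153.5 vs reported 153.5 → residual 0.0 km
N02, N03, N04 are mutually consistent (residuals ≈ 0); N01 is off by 35.9 km.

N01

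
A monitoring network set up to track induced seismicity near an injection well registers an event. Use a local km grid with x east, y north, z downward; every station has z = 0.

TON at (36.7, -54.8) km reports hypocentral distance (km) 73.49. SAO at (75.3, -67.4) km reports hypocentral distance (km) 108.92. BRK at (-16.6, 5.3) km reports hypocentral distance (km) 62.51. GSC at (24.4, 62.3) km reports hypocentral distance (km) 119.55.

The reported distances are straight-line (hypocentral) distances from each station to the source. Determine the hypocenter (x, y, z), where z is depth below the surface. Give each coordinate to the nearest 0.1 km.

Each station gives a sphere (x−x_i)² + (y−y_i)² + z² = d_i² (stations at z=0).
Subtracting the TON sphere from SAO and BRK: z² cancels, leaving linear equations in x and y:
77.2 x − 25.2 y = -599.87
-106.6 x + 120.2 y = -2553.00
Solving: x ≈ -20.694, y ≈ -39.592 km (keep extra digits for the depth step; rounded: -20.7, -39.6).
Then from the TON sphere: z² = 73.49² − (x − 36.7)² − (y + 54.8)² with x = -20.694, y = -39.592, so z ≈ 43.306 ≈ 43.3 km.
Check against GSC (with the unrounded solution): distance 119.54 ≈ 119.55 km. ✓

(-20.7, -39.6, 43.3)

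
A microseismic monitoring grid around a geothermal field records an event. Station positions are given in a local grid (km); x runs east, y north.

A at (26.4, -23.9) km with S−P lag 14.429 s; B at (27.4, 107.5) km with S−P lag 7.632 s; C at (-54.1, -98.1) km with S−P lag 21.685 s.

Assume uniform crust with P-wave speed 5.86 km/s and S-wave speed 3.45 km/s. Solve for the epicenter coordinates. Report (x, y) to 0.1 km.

(-31.5, 82.4)

Distance from S−P lag: d = Δt · v_P v_S / (v_P − v_S) = Δt · (5.86·3.45)/(5.86−3.45) ≈ 8.3888·Δt.
So d_A = 121.04, d_B = 64.02, d_C = 181.91 km.
Circle about each station: (x − 26.4)² + (y + 23.9)² = 121.04²; (x − 27.4)² + (y − 107.5)² = 64.02²; (x + 54.1)² + (y + 98.1)² = 181.91².
Subtracting the A equation from the B and C equations removes the quadratic terms:
2.0 x + 262.8 y = 21590.96
-161.0 x − 148.4 y = -7158.32
Solving the 2×2 system: x ≈ -31.5, y ≈ 82.4 km.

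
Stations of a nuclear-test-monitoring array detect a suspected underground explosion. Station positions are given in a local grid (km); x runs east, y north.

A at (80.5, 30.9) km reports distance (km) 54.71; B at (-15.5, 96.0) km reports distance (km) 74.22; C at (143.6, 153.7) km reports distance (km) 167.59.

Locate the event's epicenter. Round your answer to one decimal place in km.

Circle about each station: (x − 80.5)² + (y − 30.9)² = 54.71²; (x + 15.5)² + (y − 96.0)² = 74.22²; (x − 143.6)² + (y − 153.7)² = 167.59².
Subtracting the A equation from the B and C equations removes the quadratic terms:
-192.0 x + 130.2 y = -494.23
126.2 x + 245.6 y = 11716.37
Solving the 2×2 system: x ≈ 25.9, y ≈ 34.4 km.
Check against A (with the unrounded x, y): √((x − 80.5)²+(y − 30.9)²) = 54.71 ≈ 54.71 km. ✓

25.9 km east, 34.4 km north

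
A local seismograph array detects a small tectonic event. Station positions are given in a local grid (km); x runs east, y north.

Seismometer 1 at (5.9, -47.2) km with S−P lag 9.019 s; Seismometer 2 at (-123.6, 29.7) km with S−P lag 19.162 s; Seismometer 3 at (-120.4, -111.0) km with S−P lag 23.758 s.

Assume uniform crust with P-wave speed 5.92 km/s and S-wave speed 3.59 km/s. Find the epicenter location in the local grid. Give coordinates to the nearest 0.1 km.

51.0 km east, 21.6 km north

Distance from S−P lag: d = Δt · v_P v_S / (v_P − v_S) = Δt · (5.92·3.59)/(5.92−3.59) ≈ 9.1214·Δt.
So d_Seismometer 1 = 82.27, d_Seismometer 2 = 174.78, d_Seismometer 3 = 216.71 km.
Circle about each station: (x − 5.9)² + (y + 47.2)² = 82.27²; (x + 123.6)² + (y − 29.7)² = 174.78²; (x + 120.4)² + (y + 111.0)² = 216.71².
Subtracting the Seismometer 1 equation from the Seismometer 2 and Seismometer 3 equations removes the quadratic terms:
-259.0 x + 153.8 y = -9883.30
-252.6 x − 127.6 y = -15640.36
Solving the 2×2 system: x ≈ 51.0, y ≈ 21.6 km.
Check against Seismometer 1 (with the unrounded x, y): √((x − 5.9)²+(y + 47.2)²) = 82.28 ≈ 82.27 km. ✓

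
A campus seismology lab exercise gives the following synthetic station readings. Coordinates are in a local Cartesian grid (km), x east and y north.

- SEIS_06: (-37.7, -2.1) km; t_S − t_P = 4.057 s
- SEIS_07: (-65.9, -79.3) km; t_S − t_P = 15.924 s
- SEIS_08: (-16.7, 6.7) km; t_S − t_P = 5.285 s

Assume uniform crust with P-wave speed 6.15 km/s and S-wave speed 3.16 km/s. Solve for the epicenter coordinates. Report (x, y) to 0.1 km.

-47.2 km east, 22.5 km north

Distance from S−P lag: d = Δt · v_P v_S / (v_P − v_S) = Δt · (6.15·3.16)/(6.15−3.16) ≈ 6.4997·Δt.
So d_SEIS_06 = 26.37, d_SEIS_07 = 103.50, d_SEIS_08 = 34.35 km.
Circle about each station: (x + 37.7)² + (y + 2.1)² = 26.37²; (x + 65.9)² + (y + 79.3)² = 103.50²; (x + 16.7)² + (y − 6.7)² = 34.35².
Subtracting the SEIS_06 equation from the SEIS_07 and SEIS_08 equations removes the quadratic terms:
-56.4 x − 154.4 y = -811.27
42.0 x + 17.6 y = -1586.47
Solving the 2×2 system: x ≈ -47.2, y ≈ 22.5 km.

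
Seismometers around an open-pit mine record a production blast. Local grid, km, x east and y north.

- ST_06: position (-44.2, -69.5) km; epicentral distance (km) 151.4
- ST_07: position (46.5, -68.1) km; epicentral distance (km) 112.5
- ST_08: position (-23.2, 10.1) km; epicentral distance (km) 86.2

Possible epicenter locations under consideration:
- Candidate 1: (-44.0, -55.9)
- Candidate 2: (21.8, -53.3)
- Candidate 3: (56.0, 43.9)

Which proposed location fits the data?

Candidate 3

For each candidate, compare |candidate − station| to the reported distance:
Candidate 1: residuals ST_06 137.8, ST_07 21.2, ST_08 17.0 → max 137.8 km
Candidate 2: residuals ST_06 83.4, ST_07 83.7, ST_08 8.5 → max 83.7 km
Candidate 3: residuals ST_06 0.1, ST_07 0.1, ST_08 0.1 → max 0.1 km
Only Candidate 3 has all residuals ≈ 0.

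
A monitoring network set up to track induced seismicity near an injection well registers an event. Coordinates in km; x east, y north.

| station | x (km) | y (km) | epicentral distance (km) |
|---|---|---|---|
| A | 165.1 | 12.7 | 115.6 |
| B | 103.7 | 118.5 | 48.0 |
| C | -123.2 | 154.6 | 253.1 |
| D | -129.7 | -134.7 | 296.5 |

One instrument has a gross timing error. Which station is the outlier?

Solve using three stations at a time. Using A, B, D (subtract circle equations pairwise → linear system) gives (x, y) ≈ (72.6, 82.0).
Distances from that point to each station vs reported:
  A: calculated 115.6 vs reported 115.6 → residual 0.0 km
  B: calculated 47.9 vs reported 48.0 → residual 0.1 km
  C: calculated 208.8 vs reported 253.1 → residual 44.3 km
  D: calculated 296.5 vs reported 296.5 → residual 0.0 km
A, B, D are mutually consistent (residuals ≈ 0); C is off by 44.3 km.

C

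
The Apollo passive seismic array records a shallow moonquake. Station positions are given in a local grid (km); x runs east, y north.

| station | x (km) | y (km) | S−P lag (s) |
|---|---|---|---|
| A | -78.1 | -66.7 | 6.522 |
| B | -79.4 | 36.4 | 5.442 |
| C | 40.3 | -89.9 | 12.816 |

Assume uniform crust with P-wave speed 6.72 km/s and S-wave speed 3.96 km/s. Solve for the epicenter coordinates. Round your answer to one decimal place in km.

(-53.1, -9.0)

Distance from S−P lag: d = Δt · v_P v_S / (v_P − v_S) = Δt · (6.72·3.96)/(6.72−3.96) ≈ 9.6417·Δt.
So d_A = 62.88, d_B = 52.47, d_C = 123.57 km.
Circle about each station: (x + 78.1)² + (y + 66.7)² = 62.88²; (x + 79.4)² + (y − 36.4)² = 52.47²; (x − 40.3)² + (y + 89.9)² = 123.57².
Subtracting the A equation from the B and C equations removes the quadratic terms:
-2.6 x + 206.2 y = -1718.39
236.8 x − 46.4 y = -12158.05
Solving the 2×2 system: x ≈ -53.1, y ≈ -9.0 km.
Check against A (with the unrounded x, y): √((x + 78.1)²+(y + 66.7)²) = 62.88 ≈ 62.88 km. ✓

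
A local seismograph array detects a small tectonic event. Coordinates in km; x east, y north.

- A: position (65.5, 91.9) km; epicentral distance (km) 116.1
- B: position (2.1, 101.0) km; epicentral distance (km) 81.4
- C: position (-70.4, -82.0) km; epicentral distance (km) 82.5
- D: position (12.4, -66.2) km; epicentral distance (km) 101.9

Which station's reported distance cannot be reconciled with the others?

Solve using three stations at a time. Using A, B, D (subtract circle equations pairwise → linear system) gives (x, y) ≈ (-30.3, 26.3).
Distances from that point to each station vs reported:
  A: calculated 116.1 vs reported 116.1 → residual 0.0 km
  B: calculated 81.4 vs reported 81.4 → residual 0.0 km
  C: calculated 115.5 vs reported 82.5 → residual 33.0 km
  D: calculated 101.9 vs reported 101.9 → residual 0.0 km
A, B, D are mutually consistent (residuals ≈ 0); C is off by 33.0 km.

C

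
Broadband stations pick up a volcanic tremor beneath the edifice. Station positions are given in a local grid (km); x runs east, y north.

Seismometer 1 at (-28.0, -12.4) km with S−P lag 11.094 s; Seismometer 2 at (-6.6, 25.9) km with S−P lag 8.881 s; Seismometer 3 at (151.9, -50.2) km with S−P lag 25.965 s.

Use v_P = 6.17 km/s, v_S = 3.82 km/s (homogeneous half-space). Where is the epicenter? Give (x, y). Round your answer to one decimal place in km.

(-66.2, 92.1)

Distance from S−P lag: d = Δt · v_P v_S / (v_P − v_S) = Δt · (6.17·3.82)/(6.17−3.82) ≈ 10.0295·Δt.
So d_Seismometer 1 = 111.27, d_Seismometer 2 = 89.07, d_Seismometer 3 = 260.42 km.
Circle about each station: (x + 28.0)² + (y + 12.4)² = 111.27²; (x + 6.6)² + (y − 25.9)² = 89.07²; (x − 151.9)² + (y + 50.2)² = 260.42².
Subtracting pairs of circle equations eliminates x²+y² and gives linear equations (the radical axes):
42.8 x + 76.6 y = 4224.16
359.8 x − 75.6 y = -30781.67
Solving the 2×2 system: x ≈ -66.2, y ≈ 92.1 km.
Check against Seismometer 1 (with the unrounded x, y): √((x + 28.0)²+(y + 12.4)²) = 111.29 ≈ 111.27 km. ✓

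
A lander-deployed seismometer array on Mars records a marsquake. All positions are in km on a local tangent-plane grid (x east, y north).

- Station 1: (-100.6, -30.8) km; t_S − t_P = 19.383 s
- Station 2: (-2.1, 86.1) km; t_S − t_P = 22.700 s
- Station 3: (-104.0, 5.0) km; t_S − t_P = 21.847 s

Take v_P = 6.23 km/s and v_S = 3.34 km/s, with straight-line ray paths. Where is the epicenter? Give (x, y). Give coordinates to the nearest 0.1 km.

32.2 km east, -73.7 km north

Distance from S−P lag: d = Δt · v_P v_S / (v_P − v_S) = Δt · (6.23·3.34)/(6.23−3.34) ≈ 7.2001·Δt.
So d_Station 1 = 139.56, d_Station 2 = 163.44, d_Station 3 = 157.30 km.
Circle about each station: (x + 100.6)² + (y + 30.8)² = 139.56²; (x + 2.1)² + (y − 86.1)² = 163.44²; (x + 104.0)² + (y − 5.0)² = 157.30².
Subtracting the Station 1 equation from the Station 2 and Station 3 equations removes the quadratic terms:
197.0 x + 233.8 y = -10887.02
-6.8 x + 71.6 y = -5494.30
Solving the 2×2 system: x ≈ 32.2, y ≈ -73.7 km.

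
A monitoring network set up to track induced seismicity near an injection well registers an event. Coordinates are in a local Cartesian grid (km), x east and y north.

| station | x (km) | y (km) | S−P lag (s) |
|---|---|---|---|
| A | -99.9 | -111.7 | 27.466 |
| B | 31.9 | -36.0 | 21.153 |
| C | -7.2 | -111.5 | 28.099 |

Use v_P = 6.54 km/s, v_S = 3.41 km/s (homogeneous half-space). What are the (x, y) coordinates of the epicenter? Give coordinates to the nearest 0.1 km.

Distance from S−P lag: d = Δt · v_P v_S / (v_P − v_S) = Δt · (6.54·3.41)/(6.54−3.41) ≈ 7.1250·Δt.
So d_A = 195.70, d_B = 150.72, d_C = 200.21 km.
Circle about each station: (x + 99.9)² + (y + 111.7)² = 195.70²; (x − 31.9)² + (y + 36.0)² = 150.72²; (x + 7.2)² + (y + 111.5)² = 200.21².
Subtracting pairs of circle equations eliminates x²+y² and gives linear equations (the radical axes):
263.6 x + 151.4 y = -4561.32
185.4 x + 0.4 y = -11758.36
Solving the 2×2 system: x ≈ -63.6, y ≈ 80.6 km.

(-63.6, 80.6)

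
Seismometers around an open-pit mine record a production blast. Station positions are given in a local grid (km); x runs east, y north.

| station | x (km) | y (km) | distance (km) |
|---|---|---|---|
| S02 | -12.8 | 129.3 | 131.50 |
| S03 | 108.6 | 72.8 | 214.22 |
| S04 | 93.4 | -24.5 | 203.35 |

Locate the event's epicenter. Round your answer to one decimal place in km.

(-101.8, 32.5)

Circle about each station: (x + 12.8)² + (y − 129.3)² = 131.50²; (x − 108.6)² + (y − 72.8)² = 214.22²; (x − 93.4)² + (y + 24.5)² = 203.35².
Subtracting the S02 equation from the S03 and S04 equations removes the quadratic terms:
242.8 x − 113.0 y = -28386.49
212.4 x − 307.6 y = -31617.49
Solving the 2×2 system: x ≈ -101.8, y ≈ 32.5 km.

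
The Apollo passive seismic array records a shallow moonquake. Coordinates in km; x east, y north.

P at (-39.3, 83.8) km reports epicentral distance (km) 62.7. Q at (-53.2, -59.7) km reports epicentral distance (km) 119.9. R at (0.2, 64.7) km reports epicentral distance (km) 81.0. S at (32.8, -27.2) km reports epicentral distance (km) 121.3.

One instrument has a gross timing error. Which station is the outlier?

Solve using three stations at a time. Using P, R, S (subtract circle equations pairwise → linear system) gives (x, y) ≈ (-73.7, 31.1).
Distances from that point to each station vs reported:
  P: calculated 62.9 vs reported 62.7 → residual 0.2 km
  Q: calculated 93.1 vs reported 119.9 → residual 26.8 km
  R: calculated 81.2 vs reported 81.0 → residual 0.2 km
  S: calculated 121.4 vs reported 121.3 → residual 0.1 km
P, R, S are mutually consistent (residuals ≈ 0); Q is off by 26.8 km.

Q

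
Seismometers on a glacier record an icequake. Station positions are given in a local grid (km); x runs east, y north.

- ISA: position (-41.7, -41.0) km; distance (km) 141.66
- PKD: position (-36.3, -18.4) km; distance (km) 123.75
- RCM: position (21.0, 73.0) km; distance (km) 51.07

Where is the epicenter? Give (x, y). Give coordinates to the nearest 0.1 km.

Circle about each station: (x + 41.7)² + (y + 41.0)² = 141.66²; (x + 36.3)² + (y + 18.4)² = 123.75²; (x − 21.0)² + (y − 73.0)² = 51.07².
Subtracting the ISA equation from the PKD and RCM equations removes the quadratic terms:
10.8 x + 45.2 y = 2989.85
125.4 x + 228.0 y = 19809.52
Solving the 2×2 system: x ≈ 66.7, y ≈ 50.2 km.

(66.7, 50.2)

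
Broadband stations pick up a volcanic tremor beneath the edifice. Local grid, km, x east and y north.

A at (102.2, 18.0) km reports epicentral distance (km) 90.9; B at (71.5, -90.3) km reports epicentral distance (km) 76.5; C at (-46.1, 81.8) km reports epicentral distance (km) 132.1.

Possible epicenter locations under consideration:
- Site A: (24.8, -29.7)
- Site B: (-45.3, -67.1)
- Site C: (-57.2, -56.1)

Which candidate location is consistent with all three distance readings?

For each candidate, compare |candidate − station| to the reported distance:
Site A: residuals A 0.0, B 0.0, C 0.0 → max 0.0 km
Site B: residuals A 79.4, B 42.6, C 16.8 → max 79.4 km
Site C: residuals A 84.9, B 56.7, C 6.2 → max 84.9 km
Only Site A has all residuals ≈ 0.

Site A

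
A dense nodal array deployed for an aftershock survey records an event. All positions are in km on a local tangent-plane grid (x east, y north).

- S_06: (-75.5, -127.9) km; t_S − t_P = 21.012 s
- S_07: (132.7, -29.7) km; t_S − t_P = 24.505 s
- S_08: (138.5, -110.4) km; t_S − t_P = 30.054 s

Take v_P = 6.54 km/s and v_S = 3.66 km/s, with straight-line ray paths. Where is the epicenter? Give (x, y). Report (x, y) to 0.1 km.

Distance from S−P lag: d = Δt · v_P v_S / (v_P − v_S) = Δt · (6.54·3.66)/(6.54−3.66) ≈ 8.3113·Δt.
So d_S_06 = 174.64, d_S_07 = 203.67, d_S_08 = 249.79 km.
Circle about each station: (x + 75.5)² + (y + 127.9)² = 174.64²; (x − 132.7)² + (y + 29.7)² = 203.67²; (x − 138.5)² + (y + 110.4)² = 249.79².
Subtracting pairs of circle equations eliminates x²+y² and gives linear equations (the radical axes):
416.4 x + 196.4 y = -14549.62
428.0 x + 35.0 y = -22584.16
Solving the 2×2 system: x ≈ -56.5, y ≈ 45.7 km.

(-56.5, 45.7)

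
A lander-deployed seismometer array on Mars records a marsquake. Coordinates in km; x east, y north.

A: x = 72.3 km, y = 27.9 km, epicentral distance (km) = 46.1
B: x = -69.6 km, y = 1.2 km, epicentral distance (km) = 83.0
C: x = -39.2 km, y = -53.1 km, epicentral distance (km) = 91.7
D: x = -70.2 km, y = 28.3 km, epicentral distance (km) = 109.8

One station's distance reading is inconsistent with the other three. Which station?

Solve using three stations at a time. Using A, C, D (subtract circle equations pairwise → linear system) gives (x, y) ≈ (35.8, -0.3).
Distances from that point to each station vs reported:
  A: calculated 46.1 vs reported 46.1 → residual 0.0 km
  B: calculated 105.4 vs reported 83.0 → residual 22.4 km
  C: calculated 91.7 vs reported 91.7 → residual 0.0 km
  D: calculated 109.8 vs reported 109.8 → residual 0.0 km
A, C, D are mutually consistent (residuals ≈ 0); B is off by 22.4 km.

B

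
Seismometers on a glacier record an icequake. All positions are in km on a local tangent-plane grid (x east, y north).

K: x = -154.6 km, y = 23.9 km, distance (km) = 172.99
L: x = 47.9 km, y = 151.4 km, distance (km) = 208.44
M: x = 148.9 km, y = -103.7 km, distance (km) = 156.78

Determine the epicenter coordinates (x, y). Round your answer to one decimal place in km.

(1.0, -51.7)

Circle about each station: (x + 154.6)² + (y − 23.9)² = 172.99²; (x − 47.9)² + (y − 151.4)² = 208.44²; (x − 148.9)² + (y + 103.7)² = 156.78².
Subtracting the K equation from the L and M equations removes the quadratic terms:
405.0 x + 255.0 y = -12777.69
607.0 x − 255.2 y = 13798.10
Solving the 2×2 system: x ≈ 1.0, y ≈ -51.7 km.
Check against K (with the unrounded x, y): √((x + 154.6)²+(y − 23.9)²) = 172.99 ≈ 172.99 km. ✓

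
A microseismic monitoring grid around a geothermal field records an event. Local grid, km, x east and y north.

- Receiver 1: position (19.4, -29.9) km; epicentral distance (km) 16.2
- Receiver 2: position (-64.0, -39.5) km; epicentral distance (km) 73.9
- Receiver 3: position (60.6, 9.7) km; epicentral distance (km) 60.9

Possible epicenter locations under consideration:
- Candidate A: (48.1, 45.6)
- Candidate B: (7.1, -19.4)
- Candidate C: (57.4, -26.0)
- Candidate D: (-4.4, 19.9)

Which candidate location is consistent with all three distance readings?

For each candidate, compare |candidate − station| to the reported distance:
Candidate A: residuals Receiver 1 64.6, Receiver 2 66.8, Receiver 3 22.9 → max 66.8 km
Candidate B: residuals Receiver 1 0.0, Receiver 2 0.0, Receiver 3 0.0 → max 0.0 km
Candidate C: residuals Receiver 1 22.0, Receiver 2 48.2, Receiver 3 25.1 → max 48.2 km
Candidate D: residuals Receiver 1 39.0, Receiver 2 10.2, Receiver 3 4.9 → max 39.0 km
Only Candidate B has all residuals ≈ 0.

Candidate B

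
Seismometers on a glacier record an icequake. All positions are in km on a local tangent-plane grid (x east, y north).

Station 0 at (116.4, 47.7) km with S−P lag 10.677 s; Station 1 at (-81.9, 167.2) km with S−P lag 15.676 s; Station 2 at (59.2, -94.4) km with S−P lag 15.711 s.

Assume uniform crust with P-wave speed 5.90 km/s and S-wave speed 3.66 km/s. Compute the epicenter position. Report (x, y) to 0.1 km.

13.5 km east, 50.0 km north

Distance from S−P lag: d = Δt · v_P v_S / (v_P − v_S) = Δt · (5.90·3.66)/(5.90−3.66) ≈ 9.6402·Δt.
So d_Station 0 = 102.93, d_Station 1 = 151.12, d_Station 2 = 151.46 km.
Circle about each station: (x − 116.4)² + (y − 47.7)² = 102.93²; (x + 81.9)² + (y − 167.2)² = 151.12²; (x − 59.2)² + (y + 94.4)² = 151.46².
Subtracting pairs of circle equations eliminates x²+y² and gives linear equations (the radical axes):
-396.6 x + 239.0 y = 6596.53
-114.4 x − 284.2 y = -15753.80
Solving the 2×2 system: x ≈ 13.5, y ≈ 50.0 km.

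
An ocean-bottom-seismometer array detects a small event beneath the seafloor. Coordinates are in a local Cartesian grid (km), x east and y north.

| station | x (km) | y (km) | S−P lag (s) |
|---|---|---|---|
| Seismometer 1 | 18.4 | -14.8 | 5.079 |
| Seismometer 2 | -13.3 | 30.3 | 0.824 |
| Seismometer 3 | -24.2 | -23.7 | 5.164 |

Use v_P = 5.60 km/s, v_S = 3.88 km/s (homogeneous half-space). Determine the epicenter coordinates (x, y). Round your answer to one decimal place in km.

Distance from S−P lag: d = Δt · v_P v_S / (v_P − v_S) = Δt · (5.60·3.88)/(5.60−3.88) ≈ 12.6326·Δt.
So d_Seismometer 1 = 64.16, d_Seismometer 2 = 10.41, d_Seismometer 3 = 65.23 km.
Circle about each station: (x − 18.4)² + (y + 14.8)² = 64.16²; (x + 13.3)² + (y − 30.3)² = 10.41²; (x + 24.2)² + (y + 23.7)² = 65.23².
Subtracting pairs of circle equations eliminates x²+y² and gives linear equations (the radical axes):
-63.4 x + 90.2 y = 4545.52
-85.2 x − 17.8 y = 451.28
Solving the 2×2 system: x ≈ -13.8, y ≈ 40.7 km.
Check against Seismometer 1 (with the unrounded x, y): √((x − 18.4)²+(y + 14.8)²) = 64.16 ≈ 64.16 km. ✓

x ≈ -13.8 km, y ≈ 40.7 km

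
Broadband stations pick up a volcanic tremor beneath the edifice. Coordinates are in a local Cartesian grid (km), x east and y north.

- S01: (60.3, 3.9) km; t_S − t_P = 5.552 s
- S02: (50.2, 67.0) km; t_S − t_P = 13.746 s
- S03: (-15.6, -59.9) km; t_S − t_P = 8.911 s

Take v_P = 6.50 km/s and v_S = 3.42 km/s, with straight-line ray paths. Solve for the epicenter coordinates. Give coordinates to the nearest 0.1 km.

(42.3, -31.9)

Distance from S−P lag: d = Δt · v_P v_S / (v_P − v_S) = Δt · (6.50·3.42)/(6.50−3.42) ≈ 7.2175·Δt.
So d_S01 = 40.07, d_S02 = 99.21, d_S03 = 64.32 km.
Circle about each station: (x − 60.3)² + (y − 3.9)² = 40.07²; (x − 50.2)² + (y − 67.0)² = 99.21²; (x + 15.6)² + (y + 59.9)² = 64.32².
Subtracting pairs of circle equations eliminates x²+y² and gives linear equations (the radical axes):
-20.2 x + 126.2 y = -4879.28
-151.8 x − 127.6 y = -2351.39
Solving the 2×2 system: x ≈ 42.3, y ≈ -31.9 km.
Check against S01 (with the unrounded x, y): √((x − 60.3)²+(y − 3.9)²) = 40.06 ≈ 40.07 km. ✓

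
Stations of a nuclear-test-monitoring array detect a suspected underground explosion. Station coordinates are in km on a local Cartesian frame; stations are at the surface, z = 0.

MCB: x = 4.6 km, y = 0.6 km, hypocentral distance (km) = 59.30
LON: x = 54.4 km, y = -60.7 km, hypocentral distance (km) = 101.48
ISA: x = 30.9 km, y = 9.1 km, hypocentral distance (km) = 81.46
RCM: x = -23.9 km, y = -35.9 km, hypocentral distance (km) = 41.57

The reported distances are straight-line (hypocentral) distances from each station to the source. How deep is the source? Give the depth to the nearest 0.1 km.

Each station gives a sphere (x−x_i)² + (y−y_i)² + z² = d_i² (stations at z=0).
Subtracting the MCB sphere from LON and ISA: z² cancels, leaving linear equations in x and y:
99.6 x − 122.6 y = -159.37
52.6 x + 17.0 y = -2103.14
Solving: x ≈ -32.001, y ≈ -24.698 km (keep extra digits for the depth step; rounded: -32.0, -24.7).
Then from the MCB sphere: z² = 59.30² − (x − 4.6)² − (y − 0.6)² with x = -32.001, y = -24.698, so z ≈ 39.203 ≈ 39.2 km.

depth ≈ 39.2 km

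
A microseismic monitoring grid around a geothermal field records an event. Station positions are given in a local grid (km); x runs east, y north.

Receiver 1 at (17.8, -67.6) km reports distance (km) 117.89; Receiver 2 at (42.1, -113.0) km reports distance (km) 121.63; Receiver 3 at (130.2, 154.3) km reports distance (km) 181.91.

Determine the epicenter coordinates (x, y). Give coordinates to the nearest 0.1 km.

128.7 km east, -27.6 km north

Circle about each station: (x − 17.8)² + (y + 67.6)² = 117.89²; (x − 42.1)² + (y + 113.0)² = 121.63²; (x − 130.2)² + (y − 154.3)² = 181.91².
Subtracting the Receiver 1 equation from the Receiver 2 and Receiver 3 equations removes the quadratic terms:
48.6 x − 90.8 y = 8759.01
224.8 x + 443.8 y = 16680.73
Solving the 2×2 system: x ≈ 128.7, y ≈ -27.6 km.
Check against Receiver 1 (with the unrounded x, y): √((x − 17.8)²+(y + 67.6)²) = 117.87 ≈ 117.89 km. ✓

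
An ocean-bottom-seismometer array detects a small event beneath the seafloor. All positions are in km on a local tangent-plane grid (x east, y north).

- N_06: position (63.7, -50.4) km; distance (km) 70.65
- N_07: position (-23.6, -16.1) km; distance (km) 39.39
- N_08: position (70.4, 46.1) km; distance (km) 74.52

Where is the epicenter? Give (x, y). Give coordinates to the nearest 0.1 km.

x ≈ 12.9 km, y ≈ -1.3 km

Circle about each station: (x − 63.7)² + (y + 50.4)² = 70.65²; (x + 23.6)² + (y + 16.1)² = 39.39²; (x − 70.4)² + (y − 46.1)² = 74.52².
Subtracting the N_06 equation from the N_07 and N_08 equations removes the quadratic terms:
-174.6 x + 68.6 y = -2341.83
13.4 x + 193.0 y = -78.29
Solving the 2×2 system: x ≈ 12.9, y ≈ -1.3 km.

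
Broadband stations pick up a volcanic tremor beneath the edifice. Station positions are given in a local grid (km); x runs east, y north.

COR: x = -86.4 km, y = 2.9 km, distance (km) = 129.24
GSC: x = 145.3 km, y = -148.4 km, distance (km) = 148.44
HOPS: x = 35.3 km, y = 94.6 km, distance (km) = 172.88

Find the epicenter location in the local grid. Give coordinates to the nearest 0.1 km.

15.1 km east, -77.1 km north

Circle about each station: (x + 86.4)² + (y − 2.9)² = 129.24²; (x − 145.3)² + (y + 148.4)² = 148.44²; (x − 35.3)² + (y − 94.6)² = 172.88².
Subtracting the COR equation from the GSC and HOPS equations removes the quadratic terms:
463.4 x − 302.6 y = 30329.82
243.4 x + 183.4 y = -10462.64
Solving the 2×2 system: x ≈ 15.1, y ≈ -77.1 km.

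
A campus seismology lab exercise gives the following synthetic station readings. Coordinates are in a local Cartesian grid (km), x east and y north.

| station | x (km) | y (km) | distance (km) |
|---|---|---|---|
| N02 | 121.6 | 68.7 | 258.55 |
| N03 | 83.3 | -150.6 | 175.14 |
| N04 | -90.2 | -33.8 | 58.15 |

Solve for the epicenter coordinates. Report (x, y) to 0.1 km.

x ≈ -81.5 km, y ≈ -91.3 km

Circle about each station: (x − 121.6)² + (y − 68.7)² = 258.55²; (x − 83.3)² + (y + 150.6)² = 175.14²; (x + 90.2)² + (y + 33.8)² = 58.15².
Subtracting the N02 equation from the N03 and N04 equations removes the quadratic terms:
-76.6 x − 438.6 y = 46287.08
-423.6 x − 205.0 y = 53238.91
Solving the 2×2 system: x ≈ -81.5, y ≈ -91.3 km.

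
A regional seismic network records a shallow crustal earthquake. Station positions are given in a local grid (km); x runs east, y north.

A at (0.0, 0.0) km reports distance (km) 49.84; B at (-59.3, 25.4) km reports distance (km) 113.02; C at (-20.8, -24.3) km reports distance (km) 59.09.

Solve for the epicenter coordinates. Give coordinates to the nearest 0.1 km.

Circle about each station: x² + y² = 49.84²; (x + 59.3)² + (y − 25.4)² = 113.02²; (x + 20.8)² + (y + 24.3)² = 59.09².
Subtracting the A equation from the B and C equations removes the quadratic terms:
-118.6 x + 50.8 y = -6127.84
-41.6 x − 48.6 y = 15.53
Solving the 2×2 system: x ≈ 37.7, y ≈ -32.6 km.

(37.7, -32.6)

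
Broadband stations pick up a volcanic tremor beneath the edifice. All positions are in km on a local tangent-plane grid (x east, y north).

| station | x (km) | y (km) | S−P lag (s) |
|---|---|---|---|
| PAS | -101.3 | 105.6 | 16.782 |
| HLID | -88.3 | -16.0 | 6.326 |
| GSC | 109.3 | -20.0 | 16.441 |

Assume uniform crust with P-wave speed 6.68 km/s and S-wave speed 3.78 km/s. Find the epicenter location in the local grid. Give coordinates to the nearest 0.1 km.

Distance from S−P lag: d = Δt · v_P v_S / (v_P − v_S) = Δt · (6.68·3.78)/(6.68−3.78) ≈ 8.7070·Δt.
So d_PAS = 146.12, d_HLID = 55.08, d_GSC = 143.15 km.
Circle about each station: (x + 101.3)² + (y − 105.6)² = 146.12²; (x + 88.3)² + (y + 16.0)² = 55.08²; (x − 109.3)² + (y + 20.0)² = 143.15².
Subtracting the PAS equation from the HLID and GSC equations removes the quadratic terms:
26.0 x − 243.2 y = 4957.09
421.2 x − 251.2 y = -8207.43
Solving the 2×2 system: x ≈ -33.8, y ≈ -24.0 km.
Check against PAS (with the unrounded x, y): √((x + 101.3)²+(y − 105.6)²) = 146.12 ≈ 146.12 km. ✓

x ≈ -33.8 km, y ≈ -24.0 km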